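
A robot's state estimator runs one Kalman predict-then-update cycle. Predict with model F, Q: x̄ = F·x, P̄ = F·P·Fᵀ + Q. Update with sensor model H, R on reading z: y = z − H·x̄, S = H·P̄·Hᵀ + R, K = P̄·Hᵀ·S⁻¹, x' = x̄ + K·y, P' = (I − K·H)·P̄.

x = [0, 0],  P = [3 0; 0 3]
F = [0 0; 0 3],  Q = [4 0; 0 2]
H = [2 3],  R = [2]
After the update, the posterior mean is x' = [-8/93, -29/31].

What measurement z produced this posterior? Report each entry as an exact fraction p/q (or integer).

z = [-3]

x̄ = F·x = [0, 0]
P̄ = F·P·Fᵀ + Q = [4 0; 0 29]
S = H·P̄·Hᵀ + R = [279]
K = P̄·Hᵀ·S⁻¹ = [8/279; 29/93]
x' − x̄ = [-8/93, -29/31] = K·y
y = (KᵀK)⁻¹·Kᵀ·(x' − x̄) = [-3]
z = y + H·x̄ = [-3] + [0] = [-3]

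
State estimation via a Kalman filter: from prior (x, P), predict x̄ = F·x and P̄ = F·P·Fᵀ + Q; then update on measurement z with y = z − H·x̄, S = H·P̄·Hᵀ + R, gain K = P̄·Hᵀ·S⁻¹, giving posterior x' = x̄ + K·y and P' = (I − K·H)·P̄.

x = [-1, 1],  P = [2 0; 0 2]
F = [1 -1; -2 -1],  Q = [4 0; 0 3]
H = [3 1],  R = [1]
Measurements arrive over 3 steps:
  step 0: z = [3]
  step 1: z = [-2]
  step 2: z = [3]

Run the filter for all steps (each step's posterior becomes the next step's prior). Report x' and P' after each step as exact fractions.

step 0: x̄ = F·x = [-2, 1]
step 0: P̄ = F·P·Fᵀ + Q = [8 -2; -2 13]
step 0: y = z − H·x̄ = [8]
step 0: S = H·P̄·Hᵀ + R = [74]
step 0: K = P̄·Hᵀ·S⁻¹ = [11/37; 7/74]
step 0: x' = x̄ + K·y = [14/37, 65/37]
step 0: P' = (I − K·H)·P̄ = [54/37 -151/37; -151/37 913/74]
step 1: x̄ = F·x = [-51/37, -93/37]
step 1: P̄ = F·P·Fᵀ + Q = [1921/74 395/74; 395/74 359/74]
step 1: y = z − H·x̄ = [172/37]
step 1: S = H·P̄·Hᵀ + R = [10046/37]
step 1: K = P̄·Hᵀ·S⁻¹ = [3079/10046; 386/5023]
step 1: x' = x̄ + K·y = [233/5023, -10831/5023]
step 1: P' = (I − K·H)·P̄ = [2283/5023 -10619/10046; -10619/10046 32629/10046]
step 2: x̄ = F·x = [11064/5023, 10365/5023]
step 2: P̄ = F·P·Fᵀ + Q = [98617/10046 6439/5023; 6439/5023 38555/10046]
step 2: y = z − H·x̄ = [-28488/5023]
step 2: S = H·P̄·Hᵀ + R = [506711/5023]
step 2: K = P̄·Hᵀ·S⁻¹ = [308729/1013422; 77189/1013422]
step 2: x' = x̄ + K·y = [240636/506711, 826713/506711]
step 2: P' = (I − K·H)·P̄ = [921171/2026844 -2146055/2026844; -2146055/2026844 6592543/2026844]

step 0: x' = [14/37, 65/37], P' = [54/37 -151/37; -151/37 913/74]
step 1: x' = [233/5023, -10831/5023], P' = [2283/5023 -10619/10046; -10619/10046 32629/10046]
step 2: x' = [240636/506711, 826713/506711], P' = [921171/2026844 -2146055/2026844; -2146055/2026844 6592543/2026844]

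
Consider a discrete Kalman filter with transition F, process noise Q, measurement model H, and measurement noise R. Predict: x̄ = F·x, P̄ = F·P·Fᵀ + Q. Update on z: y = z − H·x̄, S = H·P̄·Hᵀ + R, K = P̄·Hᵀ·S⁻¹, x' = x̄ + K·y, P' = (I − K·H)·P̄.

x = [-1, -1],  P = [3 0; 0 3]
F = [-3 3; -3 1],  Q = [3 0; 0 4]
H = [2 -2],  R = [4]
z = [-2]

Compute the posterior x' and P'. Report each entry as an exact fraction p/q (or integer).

x̄ = F·x = [0, 2]
P̄ = F·P·Fᵀ + Q = [57 36; 36 34]
y = z − H·x̄ = [2]
S = H·P̄·Hᵀ + R = [80]
K = P̄·Hᵀ·S⁻¹ = [21/40; 1/20]
x' = x̄ + K·y = [21/20, 21/10]
P' = (I − K·H)·P̄ = [699/20 339/10; 339/10 169/5]

x' = [21/20, 21/10]
P' = [699/20 339/10; 339/10 169/5]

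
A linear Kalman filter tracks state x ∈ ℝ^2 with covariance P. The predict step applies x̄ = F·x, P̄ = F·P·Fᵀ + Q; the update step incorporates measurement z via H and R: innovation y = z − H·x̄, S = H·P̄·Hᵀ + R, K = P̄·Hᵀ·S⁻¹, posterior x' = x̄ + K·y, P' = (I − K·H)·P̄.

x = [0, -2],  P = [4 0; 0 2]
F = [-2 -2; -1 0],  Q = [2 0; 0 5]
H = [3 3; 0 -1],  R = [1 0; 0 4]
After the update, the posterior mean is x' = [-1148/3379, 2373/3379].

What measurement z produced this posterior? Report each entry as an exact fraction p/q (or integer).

x̄ = F·x = [4, 0]
P̄ = F·P·Fᵀ + Q = [26 8; 8 9]
S = H·P̄·Hᵀ + R = [460 -51; -51 13]
K = P̄·Hᵀ·S⁻¹ = [918/3379 1522/3379; 204/3379 -1539/3379]
x' − x̄ = [-14664/3379, 2373/3379] = K·y
y = (KᵀK)⁻¹·Kᵀ·(x' − x̄) = [-11, -3]
z = y + H·x̄ = [-11, -3] + [12, 0] = [1, -3]

z = [1, -3]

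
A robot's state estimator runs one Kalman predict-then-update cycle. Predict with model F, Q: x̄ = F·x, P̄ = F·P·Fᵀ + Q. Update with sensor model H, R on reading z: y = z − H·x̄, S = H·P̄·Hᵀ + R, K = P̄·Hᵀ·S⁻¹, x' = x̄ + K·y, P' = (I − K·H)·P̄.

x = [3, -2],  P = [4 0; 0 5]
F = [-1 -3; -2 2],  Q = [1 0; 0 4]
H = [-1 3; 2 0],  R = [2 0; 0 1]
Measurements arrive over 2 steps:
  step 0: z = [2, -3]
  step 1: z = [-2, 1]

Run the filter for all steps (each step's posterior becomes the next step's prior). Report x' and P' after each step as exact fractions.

step 0: x' = [-21223/13880, 2709/27760], P' = [859/3470 563/6940; 563/6940 3431/13880]
step 1: x' = [7244516/11567335, -3495137/11567335], P' = [2690886/11567335 841908/11567335; 841908/11567335 2728944/11567335]

step 0: x̄ = F·x = [3, -10]
step 0: P̄ = F·P·Fᵀ + Q = [50 -22; -22 40]
step 0: y = z − H·x̄ = [35, -9]
step 0: S = H·P̄·Hᵀ + R = [544 -232; -232 201]
step 0: K = P̄·Hᵀ·S⁻¹ = [-29/13880 859/1735; 9167/27760 563/3470]
step 0: x' = x̄ + K·y = [-21223/13880, 2709/27760]
step 0: P' = (I − K·H)·P̄ = [859/3470 563/6940; 563/6940 3431/13880]
step 1: x̄ = F·x = [34319/27760, 9031/2776]
step 1: P̄ = F·P·Fᵀ + Q = [54951/13880 -921/1388; -921/1388 3699/694]
step 1: y = z − H·x̄ = [-292131/27760, -20439/13880]
step 1: S = H·P̄·Hᵀ + R = [803791/13880 -82581/6940; -82581/6940 58421/3470]
step 1: K = P̄·Hᵀ·S⁻¹ = [-82581/11567335 5381772/11567335; 3672462/11567335 1683816/11567335]
step 1: x' = x̄ + K·y = [7244516/11567335, -3495137/11567335]
step 1: P' = (I − K·H)·P̄ = [2690886/11567335 841908/11567335; 841908/11567335 2728944/11567335]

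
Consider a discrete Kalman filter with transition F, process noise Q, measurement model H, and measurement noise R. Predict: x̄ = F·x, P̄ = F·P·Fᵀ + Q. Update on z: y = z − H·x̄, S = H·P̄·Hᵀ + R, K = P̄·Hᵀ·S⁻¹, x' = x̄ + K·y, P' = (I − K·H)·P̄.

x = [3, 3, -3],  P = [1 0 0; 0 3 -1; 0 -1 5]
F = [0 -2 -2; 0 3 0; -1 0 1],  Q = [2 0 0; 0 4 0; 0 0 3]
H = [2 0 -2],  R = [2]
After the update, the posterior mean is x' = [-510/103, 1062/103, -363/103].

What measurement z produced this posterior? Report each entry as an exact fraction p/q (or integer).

z = [-3]

x̄ = F·x = [0, 9, -6]
P̄ = F·P·Fᵀ + Q = [26 -12 -8; -12 31 -3; -8 -3 9]
S = H·P̄·Hᵀ + R = [206]
K = P̄·Hᵀ·S⁻¹ = [34/103; -9/103; -17/103]
x' − x̄ = [-510/103, 135/103, 255/103] = K·y
y = (KᵀK)⁻¹·Kᵀ·(x' − x̄) = [-15]
z = y + H·x̄ = [-15] + [12] = [-3]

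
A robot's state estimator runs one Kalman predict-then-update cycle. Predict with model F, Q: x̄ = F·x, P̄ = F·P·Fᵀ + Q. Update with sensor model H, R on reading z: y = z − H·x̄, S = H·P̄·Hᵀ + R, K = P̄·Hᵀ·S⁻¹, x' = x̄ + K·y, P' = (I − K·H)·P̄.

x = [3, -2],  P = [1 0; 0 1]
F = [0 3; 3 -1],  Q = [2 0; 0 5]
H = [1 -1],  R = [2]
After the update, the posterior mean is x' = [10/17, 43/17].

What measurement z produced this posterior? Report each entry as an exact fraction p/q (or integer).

x̄ = F·x = [-6, 11]
P̄ = F·P·Fᵀ + Q = [11 -3; -3 15]
S = H·P̄·Hᵀ + R = [34]
K = P̄·Hᵀ·S⁻¹ = [7/17; -9/17]
x' − x̄ = [112/17, -144/17] = K·y
y = (KᵀK)⁻¹·Kᵀ·(x' − x̄) = [16]
z = y + H·x̄ = [16] + [-17] = [-1]

z = [-1]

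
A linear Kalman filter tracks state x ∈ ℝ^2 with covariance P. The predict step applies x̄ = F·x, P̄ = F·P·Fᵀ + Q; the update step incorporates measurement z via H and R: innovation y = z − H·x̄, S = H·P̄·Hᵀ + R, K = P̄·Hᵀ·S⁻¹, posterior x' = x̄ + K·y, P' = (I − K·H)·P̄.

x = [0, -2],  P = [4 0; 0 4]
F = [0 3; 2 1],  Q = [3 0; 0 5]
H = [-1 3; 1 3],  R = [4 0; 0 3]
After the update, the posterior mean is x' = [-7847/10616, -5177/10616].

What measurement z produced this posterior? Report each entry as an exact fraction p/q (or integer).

x̄ = F·x = [-6, -2]
P̄ = F·P·Fᵀ + Q = [39 12; 12 25]
S = H·P̄·Hᵀ + R = [196 186; 186 339]
K = P̄·Hᵀ·S⁻¹ = [-4989/10616 2543/5308; 1725/10616 889/5308]
x' − x̄ = [55849/10616, 16055/10616] = K·y
y = (KᵀK)⁻¹·Kᵀ·(x' − x̄) = [-1, 10]
z = y + H·x̄ = [-1, 10] + [0, -12] = [-1, -2]

z = [-1, -2]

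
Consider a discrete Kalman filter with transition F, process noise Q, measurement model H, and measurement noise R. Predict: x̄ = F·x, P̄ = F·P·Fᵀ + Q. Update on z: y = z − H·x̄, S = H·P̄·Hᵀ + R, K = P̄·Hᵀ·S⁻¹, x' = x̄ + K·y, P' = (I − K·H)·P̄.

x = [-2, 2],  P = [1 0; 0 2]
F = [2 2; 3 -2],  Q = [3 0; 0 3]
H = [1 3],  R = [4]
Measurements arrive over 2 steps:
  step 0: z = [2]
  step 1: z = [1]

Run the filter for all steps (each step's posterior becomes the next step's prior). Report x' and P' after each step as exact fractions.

step 0: x̄ = F·x = [0, -10]
step 0: P̄ = F·P·Fᵀ + Q = [15 -2; -2 20]
step 0: y = z − H·x̄ = [32]
step 0: S = H·P̄·Hᵀ + R = [187]
step 0: K = P̄·Hᵀ·S⁻¹ = [9/187; 58/187]
step 0: x' = x̄ + K·y = [288/187, -14/187]
step 0: P' = (I − K·H)·P̄ = [2724/187 -896/187; -896/187 376/187]
step 1: x̄ = F·x = [548/187, 892/187]
step 1: P̄ = F·P·Fᵀ + Q = [5793/187 13048/187; 13048/187 37333/187]
step 1: y = z − H·x̄ = [-3037/187]
step 1: S = H·P̄·Hᵀ + R = [420826/187]
step 1: K = P̄·Hᵀ·S⁻¹ = [44937/420826; 125047/420826]
step 1: x' = x̄ + K·y = [503417/420826, -23481/420826]
step 1: P' = (I − K·H)·P̄ = [2238027/420826 -686093/420826; -686093/420826 395427/420826]

step 0: x' = [288/187, -14/187], P' = [2724/187 -896/187; -896/187 376/187]
step 1: x' = [503417/420826, -23481/420826], P' = [2238027/420826 -686093/420826; -686093/420826 395427/420826]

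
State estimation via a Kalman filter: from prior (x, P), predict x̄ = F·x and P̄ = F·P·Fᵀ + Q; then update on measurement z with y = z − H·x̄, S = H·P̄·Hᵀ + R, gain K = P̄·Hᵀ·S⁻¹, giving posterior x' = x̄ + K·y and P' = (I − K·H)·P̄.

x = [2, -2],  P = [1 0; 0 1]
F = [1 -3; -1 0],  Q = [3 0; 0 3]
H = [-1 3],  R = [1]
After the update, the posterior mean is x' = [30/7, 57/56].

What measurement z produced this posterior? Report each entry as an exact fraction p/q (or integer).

x̄ = F·x = [8, -2]
P̄ = F·P·Fᵀ + Q = [13 -1; -1 4]
S = H·P̄·Hᵀ + R = [56]
K = P̄·Hᵀ·S⁻¹ = [-2/7; 13/56]
x' − x̄ = [-26/7, 169/56] = K·y
y = (KᵀK)⁻¹·Kᵀ·(x' − x̄) = [13]
z = y + H·x̄ = [13] + [-14] = [-1]

z = [-1]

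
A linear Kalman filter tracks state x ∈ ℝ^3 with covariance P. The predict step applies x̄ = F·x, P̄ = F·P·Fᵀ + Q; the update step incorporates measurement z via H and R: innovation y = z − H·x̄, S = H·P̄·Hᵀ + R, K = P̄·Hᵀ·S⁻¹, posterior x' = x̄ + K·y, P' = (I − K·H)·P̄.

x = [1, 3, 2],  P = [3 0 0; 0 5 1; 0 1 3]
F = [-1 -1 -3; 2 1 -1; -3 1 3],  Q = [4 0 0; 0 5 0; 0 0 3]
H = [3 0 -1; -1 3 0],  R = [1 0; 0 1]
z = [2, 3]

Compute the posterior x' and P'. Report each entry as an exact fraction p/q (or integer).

x̄ = F·x = [-10, 3, 6]
P̄ = F·P·Fᵀ + Q = [45 -4 -29; -4 23 -20; -29 -20 68]
y = z − H·x̄ = [38, -16]
S = H·P̄·Hᵀ + R = [648 -140; -140 277]
K = P̄·Hᵀ·S⁻¹ = [4681/19987 -1747/19987; 3109/39974 6053/19987; -47275/159896 -10447/39974]
x' = x̄ + K·y = [5960/19987, 22184/19987, -84233/79948]
P' = (I − K·H)·P̄ = [32152/19987 10135/19987 91775/19987; 10135/19987 5396/19987 57701/39974; 91775/19987 57701/39974 2249875/159896]

x' = [5960/19987, 22184/19987, -84233/79948]
P' = [32152/19987 10135/19987 91775/19987; 10135/19987 5396/19987 57701/39974; 91775/19987 57701/39974 2249875/159896]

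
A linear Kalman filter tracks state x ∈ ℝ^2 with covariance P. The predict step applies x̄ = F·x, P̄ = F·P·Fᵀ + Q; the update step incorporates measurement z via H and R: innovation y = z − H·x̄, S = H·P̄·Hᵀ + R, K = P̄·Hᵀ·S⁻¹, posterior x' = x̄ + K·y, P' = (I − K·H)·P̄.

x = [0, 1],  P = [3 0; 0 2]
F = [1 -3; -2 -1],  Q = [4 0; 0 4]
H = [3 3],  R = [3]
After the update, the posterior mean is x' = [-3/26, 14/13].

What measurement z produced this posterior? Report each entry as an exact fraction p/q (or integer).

x̄ = F·x = [-3, -1]
P̄ = F·P·Fᵀ + Q = [25 0; 0 18]
S = H·P̄·Hᵀ + R = [390]
K = P̄·Hᵀ·S⁻¹ = [5/26; 9/65]
x' − x̄ = [75/26, 27/13] = K·y
y = (KᵀK)⁻¹·Kᵀ·(x' − x̄) = [15]
z = y + H·x̄ = [15] + [-12] = [3]

z = [3]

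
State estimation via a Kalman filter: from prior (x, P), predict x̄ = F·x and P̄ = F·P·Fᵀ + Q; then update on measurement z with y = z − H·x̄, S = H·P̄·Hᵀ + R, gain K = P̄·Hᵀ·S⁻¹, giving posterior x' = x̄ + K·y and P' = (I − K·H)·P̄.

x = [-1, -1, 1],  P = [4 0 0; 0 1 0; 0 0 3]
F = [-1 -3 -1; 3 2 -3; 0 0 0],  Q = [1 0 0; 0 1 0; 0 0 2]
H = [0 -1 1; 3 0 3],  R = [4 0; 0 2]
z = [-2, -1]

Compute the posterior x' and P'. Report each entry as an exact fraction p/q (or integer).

x' = [1629/11713, 12566/11713, -5260/11713]
P' = [22928/11713 -20106/11713 -20610/11713; -20106/11713 63762/11713 20270/11713; -20610/11713 20270/11713 20862/11713]

x̄ = F·x = [3, -8, 0]
P̄ = F·P·Fᵀ + Q = [17 -9 0; -9 68 0; 0 0 2]
y = z − H·x̄ = [-10, -10]
S = H·P̄·Hᵀ + R = [74 33; 33 173]
K = P̄·Hᵀ·S⁻¹ = [-126/11713 3477/11713; -10873/11713 246/11713; 148/11713 378/11713]
x' = x̄ + K·y = [1629/11713, 12566/11713, -5260/11713]
P' = (I − K·H)·P̄ = [22928/11713 -20106/11713 -20610/11713; -20106/11713 63762/11713 20270/11713; -20610/11713 20270/11713 20862/11713]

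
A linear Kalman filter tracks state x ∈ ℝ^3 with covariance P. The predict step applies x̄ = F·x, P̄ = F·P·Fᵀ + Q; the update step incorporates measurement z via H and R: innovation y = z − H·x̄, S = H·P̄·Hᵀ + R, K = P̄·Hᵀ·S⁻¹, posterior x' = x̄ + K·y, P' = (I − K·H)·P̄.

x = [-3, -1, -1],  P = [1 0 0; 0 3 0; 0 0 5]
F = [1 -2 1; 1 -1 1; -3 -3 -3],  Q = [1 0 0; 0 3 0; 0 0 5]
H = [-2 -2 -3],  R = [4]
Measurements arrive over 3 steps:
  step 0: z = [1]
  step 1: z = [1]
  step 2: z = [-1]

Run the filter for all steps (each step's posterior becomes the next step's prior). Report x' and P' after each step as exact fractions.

step 0: x̄ = F·x = [-2, -3, 15]
step 0: P̄ = F·P·Fᵀ + Q = [19 12 0; 12 12 -9; 0 -9 86]
step 0: y = z − H·x̄ = [36]
step 0: S = H·P̄·Hᵀ + R = [890]
step 0: K = P̄·Hᵀ·S⁻¹ = [-31/445; -21/890; -24/89]
step 0: x' = x̄ + K·y = [-2006/445, -1713/445, 471/89]
step 0: P' = (I − K·H)·P̄ = [6533/445 4689/445 -1488/89; 4689/445 10239/890 -1305/89; -1488/89 -1305/89 1894/89]
step 1: x̄ = F·x = [755/89, 2062/445, 4092/445]
step 1: P̄ = F·P·Fᵀ + Q = [5878/89 3374/89 4368/89; 3374/89 22499/890 23979/890; 4368/89 23979/890 50719/890]
step 1: y = z − H·x̄ = [4879/89]
step 1: S = H·P̄·Hᵀ + R = [373395/178]
step 1: K = P̄·Hᵀ·S⁻¹ = [-21072/124465; -3353/33945; -3833/24893]
step 1: x' = x̄ + K·y = [-99317/124465, -26521/33945, 93889/124465]
step 1: P' = (I − K·H)·P̄ = [736646/124465 32018/11315 -139560/24893; 32018/11315 163354/33945 -56156/11315; -139560/24893 -56156/11315 902564/124465]
step 2: x̄ = F·x = [567178/373395, 275447/373395, 61603/24893]
step 2: P̄ = F·P·Fᵀ + Q = [11478017/373395 1342856/74679 2066404/124465; 1342856/74679 5241017/373395 1066064/124465; 2066404/124465 1066064/124465 3426173/124465]
step 2: y = z − H·x̄ = [272266/24893]
step 2: S = H·P̄·Hᵀ + R = [21823965/24893]
step 2: K = P̄·Hᵀ·S⁻¹ = [-3665482/21823965; -2233678/21823965; -1102897/7274655]
step 2: x' = x̄ + K·y = [-6940958/21823965, -8331587/21823965, 5939791/7274655]
step 2: P' = (I − K·H)·P̄ = [131119771/21823965 63524188/21823965 -8325022/1454931; 63524188/21823965 105893251/21823965 -36655574/7274655; -8325022/1454931 -36655574/7274655 17885884/2424885]

step 0: x' = [-2006/445, -1713/445, 471/89], P' = [6533/445 4689/445 -1488/89; 4689/445 10239/890 -1305/89; -1488/89 -1305/89 1894/89]
step 1: x' = [-99317/124465, -26521/33945, 93889/124465], P' = [736646/124465 32018/11315 -139560/24893; 32018/11315 163354/33945 -56156/11315; -139560/24893 -56156/11315 902564/124465]
step 2: x' = [-6940958/21823965, -8331587/21823965, 5939791/7274655], P' = [131119771/21823965 63524188/21823965 -8325022/1454931; 63524188/21823965 105893251/21823965 -36655574/7274655; -8325022/1454931 -36655574/7274655 17885884/2424885]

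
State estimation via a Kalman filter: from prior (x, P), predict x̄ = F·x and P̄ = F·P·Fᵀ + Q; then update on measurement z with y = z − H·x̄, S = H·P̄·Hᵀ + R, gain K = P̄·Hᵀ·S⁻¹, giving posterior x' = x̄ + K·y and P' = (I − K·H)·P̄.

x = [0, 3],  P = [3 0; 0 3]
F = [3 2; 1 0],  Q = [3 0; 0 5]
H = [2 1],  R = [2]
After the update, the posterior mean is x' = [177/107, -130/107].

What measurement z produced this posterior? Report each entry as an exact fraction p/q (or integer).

x̄ = F·x = [6, 0]
P̄ = F·P·Fᵀ + Q = [42 9; 9 8]
S = H·P̄·Hᵀ + R = [214]
K = P̄·Hᵀ·S⁻¹ = [93/214; 13/107]
x' − x̄ = [-465/107, -130/107] = K·y
y = (KᵀK)⁻¹·Kᵀ·(x' − x̄) = [-10]
z = y + H·x̄ = [-10] + [12] = [2]

z = [2]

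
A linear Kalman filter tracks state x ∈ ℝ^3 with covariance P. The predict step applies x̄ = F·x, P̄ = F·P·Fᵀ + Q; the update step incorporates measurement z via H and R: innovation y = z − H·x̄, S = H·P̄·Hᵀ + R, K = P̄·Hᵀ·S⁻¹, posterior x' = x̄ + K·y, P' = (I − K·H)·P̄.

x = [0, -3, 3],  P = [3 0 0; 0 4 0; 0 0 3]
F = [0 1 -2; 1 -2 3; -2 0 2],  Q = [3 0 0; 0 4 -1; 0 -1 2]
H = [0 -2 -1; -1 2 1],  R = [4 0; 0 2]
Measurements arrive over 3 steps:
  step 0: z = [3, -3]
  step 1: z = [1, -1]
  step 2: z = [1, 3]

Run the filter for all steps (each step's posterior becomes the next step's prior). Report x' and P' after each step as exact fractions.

step 0: x̄ = F·x = [-9, 15, 6]
step 0: P̄ = F·P·Fᵀ + Q = [19 -26 -12; -26 50 11; -12 11 26]
step 0: y = z − H·x̄ = [39, -48]
step 0: S = H·P̄·Hᵀ + R = [274 -334; -334 419]
step 0: K = P̄·Hᵀ·S⁻¹ = [-453/1625 -683/1625; -751/3250 232/1625; -36/1625 204/1625]
step 0: x' = x̄ + K·y = [492/1625, -2811/3250, -1446/1625]
step 0: P' = (I − K·H)·P̄ = [3178/1625 1038/1625 -264/1625; 1038/1625 15571/3250 -14069/1625; -264/1625 -14069/1625 28282/1625]
step 1: x̄ = F·x = [2973/3250, -207/325, -3876/1625]
step 1: P̄ = F·P·Fᵀ + Q = [364129/3250 -56436/325 -144398/1625; -56436/325 18338/65 44639/325; -144398/1625 44639/325 131202/1625]
step 1: y = z − H·x̄ = [-4321/1625, 2323/650]
step 1: S = H·P̄·Hᵀ + R = [2864282/1625 -713308/325; -713308/325 356849/130]
step 1: K = P̄·Hᵀ·S⁻¹ = [-9636483/34612013 -14617289/34612013; -15903175/69224026 4678314/34612013; -866388/34612013 4909532/34612013]
step 1: x' = x̄ + K·y = [5046212/34612013, 31636535/69224026, -62707934/34612013]
step 1: P' = (I − K·H)·P̄ = [67780510/34612013 22449722/34612013 -6353512/34612013; 22449722/34612013 182723895/69224026 -150917545/34612013; -6353512/34612013 -150917545/34612013 305300642/34612013]
step 2: x̄ = F·x = [282468271/69224026, -1900125/306301, -135508292/34612013]
step 2: P̄ = F·P·Fᵀ + Q = [4040141469/69224026 -26865432/306301 -1593351150/34612013; -26865432/306301 44269670/306301 21066495/306301; -1593351150/34612013 21066495/306301 1612376730/34612013]
step 2: y = z − H·x̄ = [-530324529/34612013, 1620013433/69224026]
step 2: S = H·P̄·Hᵀ + R = [31282771362/34612013 -38809262092/34612013; -38809262092/34612013 97126991269/69224026]
step 2: K = P̄·Hᵀ·S⁻¹ = [-104930378103/376802884825 -159000293733/376802884825; -172988795387/753605769650 50531554634/376802884825; -382404276/15072115393 2166957564/15072115393]
step 2: x' = x̄ + K·y = [-115143391468/75360576965, 68139320923/150721153930, -2436959242/15072115393]
step 2: P' = (I − K·H)·P̄ = [737722099878/376802884825 244914481506/376802884825 -2804298024/15072115393; 244914481506/376802884825 1988523706099/753605769650 -65701844613/15072115393; -2804298024/15072115393 -65701844613/15072115393 132933306330/15072115393]

step 0: x' = [492/1625, -2811/3250, -1446/1625], P' = [3178/1625 1038/1625 -264/1625; 1038/1625 15571/3250 -14069/1625; -264/1625 -14069/1625 28282/1625]
step 1: x' = [5046212/34612013, 31636535/69224026, -62707934/34612013], P' = [67780510/34612013 22449722/34612013 -6353512/34612013; 22449722/34612013 182723895/69224026 -150917545/34612013; -6353512/34612013 -150917545/34612013 305300642/34612013]
step 2: x' = [-115143391468/75360576965, 68139320923/150721153930, -2436959242/15072115393], P' = [737722099878/376802884825 244914481506/376802884825 -2804298024/15072115393; 244914481506/376802884825 1988523706099/753605769650 -65701844613/15072115393; -2804298024/15072115393 -65701844613/15072115393 132933306330/15072115393]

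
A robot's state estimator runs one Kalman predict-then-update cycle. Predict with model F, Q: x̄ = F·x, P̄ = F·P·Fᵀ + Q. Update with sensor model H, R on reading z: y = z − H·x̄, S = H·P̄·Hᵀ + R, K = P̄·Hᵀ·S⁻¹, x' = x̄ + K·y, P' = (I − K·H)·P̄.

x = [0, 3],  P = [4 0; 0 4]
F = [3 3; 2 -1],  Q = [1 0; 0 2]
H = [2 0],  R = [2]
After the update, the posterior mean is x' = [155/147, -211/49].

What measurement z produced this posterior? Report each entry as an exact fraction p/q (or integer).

z = [2]

x̄ = F·x = [9, -3]
P̄ = F·P·Fᵀ + Q = [73 12; 12 22]
S = H·P̄·Hᵀ + R = [294]
K = P̄·Hᵀ·S⁻¹ = [73/147; 4/49]
x' − x̄ = [-1168/147, -64/49] = K·y
y = (KᵀK)⁻¹·Kᵀ·(x' − x̄) = [-16]
z = y + H·x̄ = [-16] + [18] = [2]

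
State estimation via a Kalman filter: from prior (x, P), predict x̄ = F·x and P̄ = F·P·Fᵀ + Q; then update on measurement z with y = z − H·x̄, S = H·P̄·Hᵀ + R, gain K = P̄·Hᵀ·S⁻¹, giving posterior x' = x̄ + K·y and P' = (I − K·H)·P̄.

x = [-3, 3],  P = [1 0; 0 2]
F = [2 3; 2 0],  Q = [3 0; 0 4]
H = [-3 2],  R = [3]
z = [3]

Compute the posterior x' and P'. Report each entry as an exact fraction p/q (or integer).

x̄ = F·x = [3, -6]
P̄ = F·P·Fᵀ + Q = [25 4; 4 8]
y = z − H·x̄ = [24]
S = H·P̄·Hᵀ + R = [212]
K = P̄·Hᵀ·S⁻¹ = [-67/212; 1/53]
x' = x̄ + K·y = [-243/53, -294/53]
P' = (I − K·H)·P̄ = [811/212 279/53; 279/53 420/53]

x' = [-243/53, -294/53]
P' = [811/212 279/53; 279/53 420/53]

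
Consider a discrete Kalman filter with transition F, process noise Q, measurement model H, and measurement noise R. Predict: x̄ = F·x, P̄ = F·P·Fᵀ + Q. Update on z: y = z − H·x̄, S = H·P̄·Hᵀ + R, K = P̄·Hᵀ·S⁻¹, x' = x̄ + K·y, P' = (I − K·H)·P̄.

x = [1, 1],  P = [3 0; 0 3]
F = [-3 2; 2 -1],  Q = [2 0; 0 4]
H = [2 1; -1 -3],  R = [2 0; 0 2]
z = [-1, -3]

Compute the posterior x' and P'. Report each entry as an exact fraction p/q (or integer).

x' = [-6466/5389, 7485/5389]
P' = [4224/5389 -2126/5389; -2126/5389 2106/5389]

x̄ = F·x = [-1, 1]
P̄ = F·P·Fᵀ + Q = [41 -24; -24 19]
y = z − H·x̄ = [0, -1]
S = H·P̄·Hᵀ + R = [89 29; 29 70]
K = P̄·Hᵀ·S⁻¹ = [3161/5389 1077/5389; -1073/5389 -2096/5389]
x' = x̄ + K·y = [-6466/5389, 7485/5389]
P' = (I − K·H)·P̄ = [4224/5389 -2126/5389; -2126/5389 2106/5389]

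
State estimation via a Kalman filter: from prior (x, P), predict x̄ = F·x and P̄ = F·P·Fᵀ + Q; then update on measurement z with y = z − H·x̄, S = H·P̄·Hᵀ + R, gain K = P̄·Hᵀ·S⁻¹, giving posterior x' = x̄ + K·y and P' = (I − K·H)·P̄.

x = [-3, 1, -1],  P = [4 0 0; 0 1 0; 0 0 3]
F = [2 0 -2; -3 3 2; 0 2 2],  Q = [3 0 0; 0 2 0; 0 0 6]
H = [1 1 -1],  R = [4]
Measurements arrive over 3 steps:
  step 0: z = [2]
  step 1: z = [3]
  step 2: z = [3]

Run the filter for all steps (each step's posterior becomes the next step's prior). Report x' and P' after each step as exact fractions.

step 0: x' = [-39/8, 75/8, 2], P' = [943/32 -1187/32 -17/2; -1187/32 1863/32 41/2; -17/2 41/2 14]
step 1: x' = [-1433/187, 5081/187, 15203/935], P' = [30386/187 -74498/187 -43484/187; -74498/187 188967/187 112449/187; -43484/187 112449/187 341477/935]
step 2: x' = [-5182503/103018, 14830503/103018, 4670755/51509], P' = [263164207/103018 -696112269/103018 -215734477/51509; -696112269/103018 1845403939/103018 572560761/51509; -215734477/51509 572560761/51509 355679320/51509]

step 0: x̄ = F·x = [-4, 10, 0]
step 0: P̄ = F·P·Fᵀ + Q = [31 -36 -12; -36 59 18; -12 18 22]
step 0: y = z − H·x̄ = [-4]
step 0: S = H·P̄·Hᵀ + R = [32]
step 0: K = P̄·Hᵀ·S⁻¹ = [7/32; 5/32; -1/2]
step 0: x' = x̄ + K·y = [-39/8, 75/8, 2]
step 0: P' = (I − K·H)·P̄ = [943/32 -1187/32 -17/2; -1187/32 1863/32 41/2; -17/2 41/2 14]
step 1: x̄ = F·x = [-55/4, 187/4, 91/4]
step 1: P̄ = F·P·Fᵀ + Q = [1959/8 -5307/8 -2563/8; -5307/8 14903/8 7071/8; -2563/8 7071/8 3671/8]
step 1: y = z − H·x̄ = [-29/4]
step 1: S = H·P̄·Hᵀ + R = [935/8]
step 1: K = P̄·Hᵀ·S⁻¹ = [-157/187; 505/187; 837/935]
step 1: x' = x̄ + K·y = [-1433/187, 5081/187, 15203/935]
step 1: P' = (I − K·H)·P̄ = [30386/187 -74498/187 -43484/187; -74498/187 188967/187 112449/187; -43484/187 112449/187 341477/935]
step 2: x̄ = F·x = [-44736/935, 128116/935, 81216/935]
step 2: P̄ = F·P·Fᵀ + Q = [3715793/935 -10060098/935 -5974528/935; -10060098/935 27299463/935 16196828/935; -5974528/935 16196828/935 9648818/935]
step 2: y = z − H·x̄ = [641/935]
step 2: S = H·P̄·Hᵀ + R = [103018/935]
step 2: K = P̄·Hᵀ·S⁻¹ = [-369777/103018; 1042537/103018; 286741/51509]
step 2: x' = x̄ + K·y = [-5182503/103018, 14830503/103018, 4670755/51509]
step 2: P' = (I − K·H)·P̄ = [263164207/103018 -696112269/103018 -215734477/51509; -696112269/103018 1845403939/103018 572560761/51509; -215734477/51509 572560761/51509 355679320/51509]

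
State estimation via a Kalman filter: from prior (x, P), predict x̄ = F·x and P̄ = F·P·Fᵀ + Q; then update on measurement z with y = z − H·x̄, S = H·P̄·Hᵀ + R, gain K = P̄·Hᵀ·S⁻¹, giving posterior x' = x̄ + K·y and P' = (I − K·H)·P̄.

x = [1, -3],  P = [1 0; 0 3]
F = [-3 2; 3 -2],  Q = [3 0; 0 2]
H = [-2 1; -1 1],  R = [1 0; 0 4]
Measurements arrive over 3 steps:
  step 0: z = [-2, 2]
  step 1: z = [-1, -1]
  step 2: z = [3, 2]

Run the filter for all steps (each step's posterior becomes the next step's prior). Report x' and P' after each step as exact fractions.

step 0: x' = [1023/1016, 567/1016], P' = [651/1016 915/1016; 915/1016 1979/1016]
step 1: x' = [91717/197911, 2234/197911], P' = [123727/197911 169459/197911; 169459/197911 360515/197911]
step 2: x' = [-1307140/1340927, 1437090/1340927], P' = [478633/766244 654961/766244; 654961/766244 1392585/766244]

step 0: x̄ = F·x = [-9, 9]
step 0: P̄ = F·P·Fᵀ + Q = [24 -21; -21 23]
step 0: y = z − H·x̄ = [-29, -16]
step 0: S = H·P̄·Hᵀ + R = [204 134; 134 93]
step 0: K = P̄·Hᵀ·S⁻¹ = [-387/1016 33/508; 149/1016 133/508]
step 0: x' = x̄ + K·y = [1023/1016, 567/1016]
step 0: P' = (I − K·H)·P̄ = [651/1016 915/1016; 915/1016 1979/1016]
step 1: x̄ = F·x = [-1935/1016, 1935/1016]
step 1: P̄ = F·P·Fᵀ + Q = [5843/1016 -2795/1016; -2795/1016 4827/1016]
step 1: y = z − H·x̄ = [-6821/1016, -2443/508]
step 1: S = H·P̄·Hᵀ + R = [40395/1016 12449/508; 12449/508 5081/254]
step 1: K = P̄·Hᵀ·S⁻¹ = [-77995/197911 11433/197911; 21597/197911 47764/197911]
step 1: x' = x̄ + K·y = [91717/197911, 2234/197911]
step 1: P' = (I − K·H)·P̄ = [123727/197911 169459/197911; 169459/197911 360515/197911]
step 2: x̄ = F·x = [-38669/28273, 38669/28273]
step 2: P̄ = F·P·Fᵀ + Q = [22772/4039 -10655/4039; -10655/4039 18733/4039]
step 2: y = z − H·x̄ = [-31188/28273, -20792/28273]
step 2: S = H·P̄·Hᵀ + R = [156480/4039 96242/4039; 96242/4039 78971/4039]
step 2: K = P̄·Hᵀ·S⁻¹ = [-302305/766244 22041/383122; 82663/766244 92203/383122]
step 2: x' = x̄ + K·y = [-1307140/1340927, 1437090/1340927]
step 2: P' = (I − K·H)·P̄ = [478633/766244 654961/766244; 654961/766244 1392585/766244]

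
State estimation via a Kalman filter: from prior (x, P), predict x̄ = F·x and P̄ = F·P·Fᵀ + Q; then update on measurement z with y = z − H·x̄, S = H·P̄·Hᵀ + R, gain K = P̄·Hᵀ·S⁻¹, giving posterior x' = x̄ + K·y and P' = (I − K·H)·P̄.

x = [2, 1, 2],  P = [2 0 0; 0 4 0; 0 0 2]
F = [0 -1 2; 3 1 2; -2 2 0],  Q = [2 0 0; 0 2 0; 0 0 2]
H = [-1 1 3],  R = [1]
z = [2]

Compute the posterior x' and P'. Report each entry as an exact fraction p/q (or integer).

x' = [3, 11, -2]
P' = [3002/297 1732/297 412/297; 1732/297 9248/297 -2500/297; 412/297 -2500/297 998/297]

x̄ = F·x = [3, 11, -2]
P̄ = F·P·Fᵀ + Q = [14 4 -8; 4 32 -4; -8 -4 26]
y = z − H·x̄ = [0]
S = H·P̄·Hᵀ + R = [297]
K = P̄·Hᵀ·S⁻¹ = [-34/297; 16/297; 82/297]
x' = x̄ + K·y = [3, 11, -2]
P' = (I − K·H)·P̄ = [3002/297 1732/297 412/297; 1732/297 9248/297 -2500/297; 412/297 -2500/297 998/297]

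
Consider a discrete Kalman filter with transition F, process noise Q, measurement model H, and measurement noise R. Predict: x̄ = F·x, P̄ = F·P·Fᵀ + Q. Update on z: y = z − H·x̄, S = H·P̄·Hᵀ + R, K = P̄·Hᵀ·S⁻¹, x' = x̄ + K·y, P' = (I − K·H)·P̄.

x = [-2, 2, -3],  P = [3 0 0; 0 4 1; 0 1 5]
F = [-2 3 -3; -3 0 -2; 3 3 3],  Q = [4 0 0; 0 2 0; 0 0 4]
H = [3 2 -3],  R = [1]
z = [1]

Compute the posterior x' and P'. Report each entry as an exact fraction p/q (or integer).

x̄ = F·x = [19, 12, -9]
P̄ = F·P·Fᵀ + Q = [79 42 -27; 42 49 -63; -27 -63 130]
y = z − H·x̄ = [-107]
S = H·P̄·Hᵀ + R = [3824]
K = P̄·Hᵀ·S⁻¹ = [201/1912; 413/3824; -597/3824]
x' = x̄ + K·y = [14821/1912, 1697/3824, 29463/3824]
P' = (I − K·H)·P̄ = [35123/956 -2709/1912 68373/1912; -2709/1912 16807/3824 5649/3824; 68373/1912 5649/3824 140711/3824]

x' = [14821/1912, 1697/3824, 29463/3824]
P' = [35123/956 -2709/1912 68373/1912; -2709/1912 16807/3824 5649/3824; 68373/1912 5649/3824 140711/3824]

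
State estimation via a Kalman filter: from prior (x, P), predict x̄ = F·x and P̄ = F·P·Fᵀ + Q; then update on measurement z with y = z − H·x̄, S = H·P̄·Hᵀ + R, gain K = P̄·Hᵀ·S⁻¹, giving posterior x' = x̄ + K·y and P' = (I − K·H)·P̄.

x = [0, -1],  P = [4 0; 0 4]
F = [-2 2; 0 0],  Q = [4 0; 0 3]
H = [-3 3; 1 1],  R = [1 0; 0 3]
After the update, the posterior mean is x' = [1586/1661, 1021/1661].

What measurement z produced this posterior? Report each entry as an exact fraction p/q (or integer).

x̄ = F·x = [-2, 0]
P̄ = F·P·Fᵀ + Q = [36 0; 0 3]
S = H·P̄·Hᵀ + R = [352 -99; -99 42]
K = P̄·Hᵀ·S⁻¹ = [-324/1661 60/151; 225/1661 59/151]
x' − x̄ = [4908/1661, 1021/1661] = K·y
y = (KᵀK)⁻¹·Kᵀ·(x' − x̄) = [-7, 4]
z = y + H·x̄ = [-7, 4] + [6, -2] = [-1, 2]

z = [-1, 2]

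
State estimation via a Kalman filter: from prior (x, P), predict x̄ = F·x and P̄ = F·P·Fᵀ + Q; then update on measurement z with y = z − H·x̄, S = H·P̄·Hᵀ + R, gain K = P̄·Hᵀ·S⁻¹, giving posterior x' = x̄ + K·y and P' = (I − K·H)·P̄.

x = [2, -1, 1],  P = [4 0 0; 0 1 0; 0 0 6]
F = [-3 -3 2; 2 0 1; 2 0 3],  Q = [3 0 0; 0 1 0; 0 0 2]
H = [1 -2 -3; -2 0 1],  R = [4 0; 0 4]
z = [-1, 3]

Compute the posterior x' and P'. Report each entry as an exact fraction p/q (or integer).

x̄ = F·x = [-1, 5, 7]
P̄ = F·P·Fᵀ + Q = [72 -12 12; -12 23 34; 12 34 72]
y = z − H·x̄ = [31, -6]
S = H·P̄·Hᵀ + R = [1200 -392; -392 316]
K = P̄·Hᵀ·S⁻¹ = [-2049/14096 -4215/7048; -1739/14096 215/7048; -1049/3524 -383/1762]
x' = x̄ + K·y = [-27035/14096, 13991/14096, -3255/3524]
P' = (I − K·H)·P̄ = [6273/3524 -2013/3524 1029/881; -2013/3524 5257/3524 -899/881; 1029/881 -899/881 1292/881]

x' = [-27035/14096, 13991/14096, -3255/3524]
P' = [6273/3524 -2013/3524 1029/881; -2013/3524 5257/3524 -899/881; 1029/881 -899/881 1292/881]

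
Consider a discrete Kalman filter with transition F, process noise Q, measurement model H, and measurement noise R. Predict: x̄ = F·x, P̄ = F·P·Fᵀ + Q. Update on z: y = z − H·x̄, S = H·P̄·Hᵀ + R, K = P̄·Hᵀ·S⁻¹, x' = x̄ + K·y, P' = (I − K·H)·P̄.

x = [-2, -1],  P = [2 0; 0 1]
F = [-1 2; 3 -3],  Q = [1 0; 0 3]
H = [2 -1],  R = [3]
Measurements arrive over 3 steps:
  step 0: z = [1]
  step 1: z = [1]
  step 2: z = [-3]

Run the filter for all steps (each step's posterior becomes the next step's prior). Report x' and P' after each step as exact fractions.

step 0: x̄ = F·x = [0, -3]
step 0: P̄ = F·P·Fᵀ + Q = [7 -12; -12 30]
step 0: y = z − H·x̄ = [-2]
step 0: S = H·P̄·Hᵀ + R = [109]
step 0: K = P̄·Hᵀ·S⁻¹ = [26/109; -54/109]
step 0: x' = x̄ + K·y = [-52/109, -219/109]
step 0: P' = (I − K·H)·P̄ = [87/109 96/109; 96/109 354/109]
step 1: x̄ = F·x = [-386/109, 501/109]
step 1: P̄ = F·P·Fᵀ + Q = [1228/109 -1521/109; -1521/109 2568/109]
step 1: y = z − H·x̄ = [1382/109]
step 1: S = H·P̄·Hᵀ + R = [13891/109]
step 1: K = P̄·Hᵀ·S⁻¹ = [3977/13891; -5610/13891]
step 1: x' = x̄ + K·y = [1232/13891, -7281/13891]
step 1: P' = (I − K·H)·P̄ = [11391/13891 10851/13891; 10851/13891 38532/13891]
step 2: x̄ = F·x = [-15794/13891, 25539/13891]
step 2: P̄ = F·P·Fᵀ + Q = [136006/13891 -167706/13891; -167706/13891 295662/13891]
step 2: y = z − H·x̄ = [15454/13891]
step 2: S = H·P̄·Hᵀ + R = [1552183/13891]
step 2: K = P̄·Hᵀ·S⁻¹ = [439718/1552183; -631074/1552183]
step 2: x' = x̄ + K·y = [-1275630/1552183, 2151651/1552183]
step 2: P' = (I − K·H)·P̄ = [1278114/1552183 1237074/1552183; 1237074/1552183 4367370/1552183]

step 0: x' = [-52/109, -219/109], P' = [87/109 96/109; 96/109 354/109]
step 1: x' = [1232/13891, -7281/13891], P' = [11391/13891 10851/13891; 10851/13891 38532/13891]
step 2: x' = [-1275630/1552183, 2151651/1552183], P' = [1278114/1552183 1237074/1552183; 1237074/1552183 4367370/1552183]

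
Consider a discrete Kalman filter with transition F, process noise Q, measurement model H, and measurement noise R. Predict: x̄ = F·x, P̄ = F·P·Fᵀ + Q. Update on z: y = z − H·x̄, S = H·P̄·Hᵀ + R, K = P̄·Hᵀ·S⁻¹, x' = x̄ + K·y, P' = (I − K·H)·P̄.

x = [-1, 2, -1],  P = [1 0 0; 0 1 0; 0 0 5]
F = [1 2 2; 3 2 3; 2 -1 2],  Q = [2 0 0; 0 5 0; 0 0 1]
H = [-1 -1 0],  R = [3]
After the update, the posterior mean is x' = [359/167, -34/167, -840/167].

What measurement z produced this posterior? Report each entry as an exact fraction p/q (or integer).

x̄ = F·x = [1, -2, -6]
P̄ = F·P·Fᵀ + Q = [27 37 20; 37 63 34; 20 34 26]
S = H·P̄·Hᵀ + R = [167]
K = P̄·Hᵀ·S⁻¹ = [-64/167; -100/167; -54/167]
x' − x̄ = [192/167, 300/167, 162/167] = K·y
y = (KᵀK)⁻¹·Kᵀ·(x' − x̄) = [-3]
z = y + H·x̄ = [-3] + [1] = [-2]

z = [-2]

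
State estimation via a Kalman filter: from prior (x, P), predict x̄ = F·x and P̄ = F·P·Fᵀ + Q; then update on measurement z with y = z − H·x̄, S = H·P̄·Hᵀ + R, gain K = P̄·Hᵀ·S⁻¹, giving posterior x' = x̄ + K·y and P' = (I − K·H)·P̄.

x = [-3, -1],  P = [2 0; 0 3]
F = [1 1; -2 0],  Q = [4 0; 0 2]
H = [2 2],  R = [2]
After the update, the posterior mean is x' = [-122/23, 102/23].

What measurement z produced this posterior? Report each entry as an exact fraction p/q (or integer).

z = [-2]

x̄ = F·x = [-4, 6]
P̄ = F·P·Fᵀ + Q = [9 -4; -4 10]
S = H·P̄·Hᵀ + R = [46]
K = P̄·Hᵀ·S⁻¹ = [5/23; 6/23]
x' − x̄ = [-30/23, -36/23] = K·y
y = (KᵀK)⁻¹·Kᵀ·(x' − x̄) = [-6]
z = y + H·x̄ = [-6] + [4] = [-2]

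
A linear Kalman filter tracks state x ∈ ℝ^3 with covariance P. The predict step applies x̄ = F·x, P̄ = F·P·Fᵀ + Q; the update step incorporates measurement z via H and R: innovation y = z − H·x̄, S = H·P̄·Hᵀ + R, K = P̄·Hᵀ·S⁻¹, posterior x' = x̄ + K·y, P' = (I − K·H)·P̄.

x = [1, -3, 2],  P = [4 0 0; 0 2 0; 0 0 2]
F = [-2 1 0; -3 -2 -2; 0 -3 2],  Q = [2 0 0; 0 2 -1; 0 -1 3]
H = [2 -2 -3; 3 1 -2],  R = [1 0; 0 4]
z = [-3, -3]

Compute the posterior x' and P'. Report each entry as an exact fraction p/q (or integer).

x̄ = F·x = [-5, -1, 13]
P̄ = F·P·Fᵀ + Q = [20 20 -6; 20 54 3; -6 3 29]
y = z − H·x̄ = [44, 39]
S = H·P̄·Hᵀ + R = [506 187; 187 534]
K = P̄·Hᵀ·S⁻¹ = [-584/18095 302/1645; -5574/21385 6277/21385; -3263/18095 -121/1645]
x' = x̄ + K·y = [1217/1645, -21838/21385, 3614/1645]
P' = (I − K·H)·P̄ = [66788/18095 -3804/1645 72616/18095; -3804/1645 47676/21385 -4838/1645; 72616/18095 -4838/1645 84977/18095]

x' = [1217/1645, -21838/21385, 3614/1645]
P' = [66788/18095 -3804/1645 72616/18095; -3804/1645 47676/21385 -4838/1645; 72616/18095 -4838/1645 84977/18095]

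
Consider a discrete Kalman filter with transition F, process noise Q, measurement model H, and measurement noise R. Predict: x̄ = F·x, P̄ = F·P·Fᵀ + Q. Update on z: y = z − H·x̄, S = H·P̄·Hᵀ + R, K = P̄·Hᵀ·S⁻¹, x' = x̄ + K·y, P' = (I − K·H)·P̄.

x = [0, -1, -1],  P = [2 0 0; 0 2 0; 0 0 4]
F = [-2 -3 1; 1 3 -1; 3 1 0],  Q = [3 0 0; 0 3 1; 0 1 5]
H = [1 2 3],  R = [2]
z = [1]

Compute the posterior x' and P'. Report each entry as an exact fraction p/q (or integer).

x̄ = F·x = [2, -2, -1]
P̄ = F·P·Fᵀ + Q = [33 -26 -18; -26 27 13; -18 13 25]
y = z − H·x̄ = [6]
S = H·P̄·Hᵀ + R = [312]
K = P̄·Hᵀ·S⁻¹ = [-73/312; 67/312; 83/312]
x' = x̄ + K·y = [31/52, -37/52, 31/52]
P' = (I − K·H)·P̄ = [4967/312 -3221/312 443/312; -3221/312 3935/312 -1505/312; 443/312 -1505/312 911/312]

x' = [31/52, -37/52, 31/52]
P' = [4967/312 -3221/312 443/312; -3221/312 3935/312 -1505/312; 443/312 -1505/312 911/312]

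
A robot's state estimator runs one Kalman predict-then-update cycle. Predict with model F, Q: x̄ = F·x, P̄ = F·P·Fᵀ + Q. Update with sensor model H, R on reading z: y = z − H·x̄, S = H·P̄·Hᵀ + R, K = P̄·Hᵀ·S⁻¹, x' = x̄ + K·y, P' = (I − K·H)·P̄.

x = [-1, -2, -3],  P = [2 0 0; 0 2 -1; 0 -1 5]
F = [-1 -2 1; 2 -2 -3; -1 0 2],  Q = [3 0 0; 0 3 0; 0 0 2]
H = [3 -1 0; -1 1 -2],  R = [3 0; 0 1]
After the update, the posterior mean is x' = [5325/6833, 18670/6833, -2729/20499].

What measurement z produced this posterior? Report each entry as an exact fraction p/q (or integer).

z = [-1, 2]

x̄ = F·x = [2, 11, -5]
P̄ = F·P·Fᵀ + Q = [22 -15 16; -15 52 -30; 16 -30 24]
S = H·P̄·Hᵀ + R = [343 -334; -334 385]
K = P̄·Hᵀ·S⁻¹ = [2713/6833 1129/6833; 1691/6833 3721/6833; -1366/20499 -6190/20499]
x' − x̄ = [-8341/6833, -56493/6833, 99766/20499] = K·y
y = (KᵀK)⁻¹·Kᵀ·(x' − x̄) = [4, -17]
z = y + H·x̄ = [4, -17] + [-5, 19] = [-1, 2]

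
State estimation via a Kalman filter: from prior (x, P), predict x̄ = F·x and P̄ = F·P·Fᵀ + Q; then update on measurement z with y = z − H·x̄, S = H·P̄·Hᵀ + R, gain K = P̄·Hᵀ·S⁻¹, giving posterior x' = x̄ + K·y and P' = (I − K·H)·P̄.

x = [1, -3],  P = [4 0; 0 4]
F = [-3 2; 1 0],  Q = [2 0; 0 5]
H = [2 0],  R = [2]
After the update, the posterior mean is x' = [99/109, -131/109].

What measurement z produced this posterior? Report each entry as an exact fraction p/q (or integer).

z = [2]

x̄ = F·x = [-9, 1]
P̄ = F·P·Fᵀ + Q = [54 -12; -12 9]
S = H·P̄·Hᵀ + R = [218]
K = P̄·Hᵀ·S⁻¹ = [54/109; -12/109]
x' − x̄ = [1080/109, -240/109] = K·y
y = (KᵀK)⁻¹·Kᵀ·(x' − x̄) = [20]
z = y + H·x̄ = [20] + [-18] = [2]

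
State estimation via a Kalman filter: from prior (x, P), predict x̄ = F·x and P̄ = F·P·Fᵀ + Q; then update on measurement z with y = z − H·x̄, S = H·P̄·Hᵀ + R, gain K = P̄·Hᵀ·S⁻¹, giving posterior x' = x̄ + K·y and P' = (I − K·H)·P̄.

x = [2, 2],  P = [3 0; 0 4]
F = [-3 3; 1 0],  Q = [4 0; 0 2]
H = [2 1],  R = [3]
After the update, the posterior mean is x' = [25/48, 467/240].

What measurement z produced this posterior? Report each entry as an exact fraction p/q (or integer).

z = [3]

x̄ = F·x = [0, 2]
P̄ = F·P·Fᵀ + Q = [67 -9; -9 5]
S = H·P̄·Hᵀ + R = [240]
K = P̄·Hᵀ·S⁻¹ = [25/48; -13/240]
x' − x̄ = [25/48, -13/240] = K·y
y = (KᵀK)⁻¹·Kᵀ·(x' − x̄) = [1]
z = y + H·x̄ = [1] + [2] = [3]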